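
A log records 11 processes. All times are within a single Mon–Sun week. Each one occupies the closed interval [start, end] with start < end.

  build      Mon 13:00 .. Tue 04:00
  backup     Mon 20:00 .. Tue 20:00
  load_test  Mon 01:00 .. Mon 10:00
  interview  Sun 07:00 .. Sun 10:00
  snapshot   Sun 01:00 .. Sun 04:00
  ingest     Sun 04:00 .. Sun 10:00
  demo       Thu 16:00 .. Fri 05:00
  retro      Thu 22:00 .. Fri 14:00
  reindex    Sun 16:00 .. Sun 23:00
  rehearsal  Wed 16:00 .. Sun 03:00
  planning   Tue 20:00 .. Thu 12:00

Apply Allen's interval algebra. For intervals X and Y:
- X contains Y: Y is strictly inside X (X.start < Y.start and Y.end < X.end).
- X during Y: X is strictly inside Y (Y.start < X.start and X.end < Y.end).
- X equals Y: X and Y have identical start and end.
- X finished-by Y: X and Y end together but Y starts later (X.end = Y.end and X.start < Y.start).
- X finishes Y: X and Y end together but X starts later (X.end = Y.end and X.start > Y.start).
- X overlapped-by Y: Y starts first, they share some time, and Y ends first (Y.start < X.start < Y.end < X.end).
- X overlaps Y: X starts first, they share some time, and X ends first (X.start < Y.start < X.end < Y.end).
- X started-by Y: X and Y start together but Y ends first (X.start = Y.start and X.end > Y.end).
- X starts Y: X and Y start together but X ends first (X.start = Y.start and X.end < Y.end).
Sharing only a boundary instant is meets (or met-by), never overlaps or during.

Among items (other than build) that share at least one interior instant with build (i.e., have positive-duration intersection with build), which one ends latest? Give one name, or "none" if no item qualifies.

Target build = [Mon 13:00, Tue 04:00].
backup [Mon 20:00, Tue 20:00] → overlapped-by → candidate.
demo [Thu 16:00, Fri 05:00] → after → excluded.
ingest [Sun 04:00, Sun 10:00] → after → excluded.
interview [Sun 07:00, Sun 10:00] → after → excluded.
load_test [Mon 01:00, Mon 10:00] → before → excluded.
planning [Tue 20:00, Thu 12:00] → after → excluded.
rehearsal [Wed 16:00, Sun 03:00] → after → excluded.
reindex [Sun 16:00, Sun 23:00] → after → excluded.
retro [Thu 22:00, Fri 14:00] → after → excluded.
snapshot [Sun 01:00, Sun 04:00] → after → excluded.
Among candidates, latest end is Tue 20:00 → backup.

backup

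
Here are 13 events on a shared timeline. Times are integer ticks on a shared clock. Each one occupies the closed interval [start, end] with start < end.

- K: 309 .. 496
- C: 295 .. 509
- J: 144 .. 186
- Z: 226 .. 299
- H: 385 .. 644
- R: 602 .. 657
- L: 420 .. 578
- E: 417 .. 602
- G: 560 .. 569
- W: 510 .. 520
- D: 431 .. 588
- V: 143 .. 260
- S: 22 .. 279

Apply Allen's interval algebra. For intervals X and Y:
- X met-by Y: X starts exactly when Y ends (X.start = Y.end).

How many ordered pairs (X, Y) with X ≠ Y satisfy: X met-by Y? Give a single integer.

1

Checking all 156 ordered pairs for relation 'met-by'; matching pairs in alphabetical order:
(R, E): R met-by E ✓
Count: 1.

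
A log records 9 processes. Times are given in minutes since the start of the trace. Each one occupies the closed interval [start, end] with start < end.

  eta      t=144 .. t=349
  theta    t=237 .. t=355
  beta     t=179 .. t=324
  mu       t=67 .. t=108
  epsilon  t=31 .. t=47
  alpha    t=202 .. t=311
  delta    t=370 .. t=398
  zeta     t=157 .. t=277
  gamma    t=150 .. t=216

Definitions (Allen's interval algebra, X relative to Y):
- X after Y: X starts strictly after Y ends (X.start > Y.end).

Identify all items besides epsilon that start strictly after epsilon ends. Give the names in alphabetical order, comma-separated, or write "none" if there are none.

alpha, beta, delta, eta, gamma, mu, theta, zeta

Target epsilon = [t=31, t=47].
alpha [t=202, t=311] → after → yes.
beta [t=179, t=324] → after → yes.
delta [t=370, t=398] → after → yes.
eta [t=144, t=349] → after → yes.
gamma [t=150, t=216] → after → yes.
mu [t=67, t=108] → after → yes.
theta [t=237, t=355] → after → yes.
zeta [t=157, t=277] → after → yes.
Result: alpha, beta, delta, eta, gamma, mu, theta, zeta.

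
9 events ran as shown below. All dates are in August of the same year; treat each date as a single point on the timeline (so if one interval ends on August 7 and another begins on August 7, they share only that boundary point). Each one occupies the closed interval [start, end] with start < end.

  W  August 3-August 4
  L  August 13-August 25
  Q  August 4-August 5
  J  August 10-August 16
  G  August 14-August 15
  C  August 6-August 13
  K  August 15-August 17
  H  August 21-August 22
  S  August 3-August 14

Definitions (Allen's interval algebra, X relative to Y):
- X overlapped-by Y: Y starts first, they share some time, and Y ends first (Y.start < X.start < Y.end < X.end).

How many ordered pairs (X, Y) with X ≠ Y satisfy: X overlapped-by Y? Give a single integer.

Checking all 72 ordered pairs for relation 'overlapped-by'; matching pairs in alphabetical order:
(J, C): J overlapped-by C ✓
(J, S): J overlapped-by S ✓
(K, J): K overlapped-by J ✓
(L, J): L overlapped-by J ✓
(L, S): L overlapped-by S ✓
Count: 5.

5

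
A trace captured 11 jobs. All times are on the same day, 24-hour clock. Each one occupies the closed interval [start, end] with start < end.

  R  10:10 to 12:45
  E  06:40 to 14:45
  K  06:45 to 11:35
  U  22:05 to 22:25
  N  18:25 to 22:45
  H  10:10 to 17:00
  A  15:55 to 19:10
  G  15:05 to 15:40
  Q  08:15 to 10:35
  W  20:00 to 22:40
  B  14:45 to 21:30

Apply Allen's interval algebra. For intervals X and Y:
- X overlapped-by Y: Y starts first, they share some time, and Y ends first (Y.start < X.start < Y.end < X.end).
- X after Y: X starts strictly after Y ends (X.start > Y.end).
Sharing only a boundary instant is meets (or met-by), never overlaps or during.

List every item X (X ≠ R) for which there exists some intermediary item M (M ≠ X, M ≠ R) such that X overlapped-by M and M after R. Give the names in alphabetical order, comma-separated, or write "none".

N, W

Target R = [10:10, 12:45].
Intermediaries M with M after R: A, B, G, N, U, W.
Via A — items with X overlapped-by A: N.
Via B — items with X overlapped-by B: N, W.
Via G — items with X overlapped-by G: none.
Via N — items with X overlapped-by N: none.
Via U — items with X overlapped-by U: none.
Via W — items with X overlapped-by W: none.
Union: N, W.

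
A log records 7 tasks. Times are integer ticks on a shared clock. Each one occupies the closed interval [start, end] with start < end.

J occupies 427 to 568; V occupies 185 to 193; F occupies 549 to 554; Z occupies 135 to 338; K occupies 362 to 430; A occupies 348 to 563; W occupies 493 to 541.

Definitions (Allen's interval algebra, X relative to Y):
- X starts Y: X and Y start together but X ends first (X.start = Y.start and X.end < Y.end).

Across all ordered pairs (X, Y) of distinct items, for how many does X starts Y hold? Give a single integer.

0

Checking all 42 ordered pairs for relation 'starts'; matching pairs in alphabetical order:
No pair satisfies it.
Count: 0.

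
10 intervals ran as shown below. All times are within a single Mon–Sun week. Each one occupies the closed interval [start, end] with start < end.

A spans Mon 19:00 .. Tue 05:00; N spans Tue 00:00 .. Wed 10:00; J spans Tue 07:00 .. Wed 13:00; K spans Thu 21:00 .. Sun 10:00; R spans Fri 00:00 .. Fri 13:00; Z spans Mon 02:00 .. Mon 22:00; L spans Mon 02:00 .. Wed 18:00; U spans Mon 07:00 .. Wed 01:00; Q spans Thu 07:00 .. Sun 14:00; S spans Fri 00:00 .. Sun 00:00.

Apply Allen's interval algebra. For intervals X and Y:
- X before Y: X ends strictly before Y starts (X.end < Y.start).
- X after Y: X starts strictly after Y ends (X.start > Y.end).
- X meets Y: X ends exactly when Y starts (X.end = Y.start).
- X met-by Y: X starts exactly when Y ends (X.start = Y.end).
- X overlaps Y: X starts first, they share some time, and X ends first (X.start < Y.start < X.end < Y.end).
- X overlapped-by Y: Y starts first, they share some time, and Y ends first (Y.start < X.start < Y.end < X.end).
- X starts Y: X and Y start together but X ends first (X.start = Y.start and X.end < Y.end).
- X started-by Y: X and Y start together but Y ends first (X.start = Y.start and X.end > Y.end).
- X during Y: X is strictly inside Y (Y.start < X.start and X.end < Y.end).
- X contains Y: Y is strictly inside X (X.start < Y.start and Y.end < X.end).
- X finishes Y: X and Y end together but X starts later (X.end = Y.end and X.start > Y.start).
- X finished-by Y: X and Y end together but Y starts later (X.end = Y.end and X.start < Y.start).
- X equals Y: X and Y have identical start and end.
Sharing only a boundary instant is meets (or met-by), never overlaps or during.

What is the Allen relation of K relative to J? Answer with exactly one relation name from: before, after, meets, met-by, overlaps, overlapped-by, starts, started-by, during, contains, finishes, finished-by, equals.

K = [Thu 21:00, Sun 10:00]; J = [Tue 07:00, Wed 13:00].
Compare endpoints: K.start > J.start, K.start > J.end, K.end > J.start, K.end > J.end.
That pattern is 'after'.

after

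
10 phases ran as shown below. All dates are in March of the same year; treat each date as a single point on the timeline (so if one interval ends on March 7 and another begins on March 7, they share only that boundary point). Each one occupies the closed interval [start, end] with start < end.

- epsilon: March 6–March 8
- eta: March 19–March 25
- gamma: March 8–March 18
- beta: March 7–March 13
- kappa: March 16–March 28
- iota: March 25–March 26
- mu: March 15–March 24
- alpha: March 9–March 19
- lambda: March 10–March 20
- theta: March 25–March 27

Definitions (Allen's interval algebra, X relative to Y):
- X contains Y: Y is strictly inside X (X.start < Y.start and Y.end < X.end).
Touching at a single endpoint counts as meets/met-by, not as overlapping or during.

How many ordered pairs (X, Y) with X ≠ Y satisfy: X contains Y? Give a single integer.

Checking all 90 ordered pairs for relation 'contains'; matching pairs in alphabetical order:
(kappa, eta): kappa contains eta ✓
(kappa, iota): kappa contains iota ✓
(kappa, theta): kappa contains theta ✓
Count: 3.

3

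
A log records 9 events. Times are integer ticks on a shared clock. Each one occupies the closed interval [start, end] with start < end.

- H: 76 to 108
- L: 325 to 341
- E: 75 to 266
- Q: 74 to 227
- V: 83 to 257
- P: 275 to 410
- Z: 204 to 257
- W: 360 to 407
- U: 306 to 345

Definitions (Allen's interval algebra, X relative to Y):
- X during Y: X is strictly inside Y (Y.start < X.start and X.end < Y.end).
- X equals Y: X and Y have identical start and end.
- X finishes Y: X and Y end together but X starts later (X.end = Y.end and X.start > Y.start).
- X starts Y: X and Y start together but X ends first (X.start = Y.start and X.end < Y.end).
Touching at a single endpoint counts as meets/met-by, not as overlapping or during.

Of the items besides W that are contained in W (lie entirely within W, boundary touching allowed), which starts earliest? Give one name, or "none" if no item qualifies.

none

Target W = [360, 407].
E [75, 266] → before → excluded.
H [76, 108] → before → excluded.
L [325, 341] → before → excluded.
P [275, 410] → contains → excluded.
Q [74, 227] → before → excluded.
U [306, 345] → before → excluded.
V [83, 257] → before → excluded.
Z [204, 257] → before → excluded.
No candidates → none.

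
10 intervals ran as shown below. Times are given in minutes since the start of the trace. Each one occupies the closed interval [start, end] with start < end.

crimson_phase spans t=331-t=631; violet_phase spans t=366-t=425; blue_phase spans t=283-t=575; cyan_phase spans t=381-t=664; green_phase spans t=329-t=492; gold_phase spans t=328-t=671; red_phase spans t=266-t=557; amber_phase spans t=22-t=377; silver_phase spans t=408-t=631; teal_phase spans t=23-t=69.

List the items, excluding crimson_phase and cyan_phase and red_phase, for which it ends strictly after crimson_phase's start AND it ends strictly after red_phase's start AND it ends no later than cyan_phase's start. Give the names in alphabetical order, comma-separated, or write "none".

amber_phase

Conditions: its end is strictly after crimson_phase's start (X.end > t=331) AND its end is strictly after red_phase's start (X.end > t=266) AND its end is no later than cyan_phase's start (X.end <= t=381).
amber_phase: end t=377 > t=331? ✓; end t=377 > t=266? ✓; end t=377 <= t=381? ✓ → yes.
blue_phase: end t=575 > t=331? ✓; end t=575 > t=266? ✓; end t=575 <= t=381? ✗ → no.
gold_phase: end t=671 > t=331? ✓; end t=671 > t=266? ✓; end t=671 <= t=381? ✗ → no.
green_phase: end t=492 > t=331? ✓; end t=492 > t=266? ✓; end t=492 <= t=381? ✗ → no.
silver_phase: end t=631 > t=331? ✓; end t=631 > t=266? ✓; end t=631 <= t=381? ✗ → no.
teal_phase: end t=69 > t=331? ✗; end t=69 > t=266? ✗; end t=69 <= t=381? ✓ → no.
violet_phase: end t=425 > t=331? ✓; end t=425 > t=266? ✓; end t=425 <= t=381? ✗ → no.
Result: amber_phase.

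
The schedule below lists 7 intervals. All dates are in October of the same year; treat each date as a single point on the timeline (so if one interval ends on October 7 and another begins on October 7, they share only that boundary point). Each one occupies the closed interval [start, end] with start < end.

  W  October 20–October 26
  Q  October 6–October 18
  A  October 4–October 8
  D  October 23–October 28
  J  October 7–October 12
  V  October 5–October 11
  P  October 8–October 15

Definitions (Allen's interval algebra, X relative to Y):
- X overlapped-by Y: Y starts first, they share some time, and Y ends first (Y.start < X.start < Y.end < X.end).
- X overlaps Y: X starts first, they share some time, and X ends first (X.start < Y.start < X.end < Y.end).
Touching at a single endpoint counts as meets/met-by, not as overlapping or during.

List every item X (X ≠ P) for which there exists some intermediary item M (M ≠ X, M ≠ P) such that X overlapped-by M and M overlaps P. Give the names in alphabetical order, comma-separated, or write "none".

Target P = [October 8, October 15].
Intermediaries M with M overlaps P: J, V.
Via J — items with X overlapped-by J: none.
Via V — items with X overlapped-by V: J, Q.
Union: J, Q.

J, Q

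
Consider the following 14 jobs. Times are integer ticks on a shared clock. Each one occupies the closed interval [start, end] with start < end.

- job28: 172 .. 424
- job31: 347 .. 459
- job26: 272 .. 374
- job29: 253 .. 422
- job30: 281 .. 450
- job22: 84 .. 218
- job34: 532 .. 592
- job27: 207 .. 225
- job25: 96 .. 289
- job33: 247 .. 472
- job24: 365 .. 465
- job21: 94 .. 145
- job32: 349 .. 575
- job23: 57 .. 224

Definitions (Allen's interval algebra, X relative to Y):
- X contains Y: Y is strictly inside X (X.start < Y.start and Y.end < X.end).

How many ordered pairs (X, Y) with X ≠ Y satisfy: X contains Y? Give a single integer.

14

Checking all 182 ordered pairs for relation 'contains'; matching pairs in alphabetical order:
(job22, job21): job22 contains job21 ✓
(job23, job21): job23 contains job21 ✓
(job23, job22): job23 contains job22 ✓
(job25, job27): job25 contains job27 ✓
(job28, job26): job28 contains job26 ✓
(job28, job27): job28 contains job27 ✓
(job28, job29): job28 contains job29 ✓
(job29, job26): job29 contains job26 ✓
(job32, job24): job32 contains job24 ✓
(job33, job24): job33 contains job24 ✓
(job33, job26): job33 contains job26 ✓
(job33, job29): job33 contains job29 ✓
(job33, job30): job33 contains job30 ✓
(job33, job31): job33 contains job31 ✓
Count: 14.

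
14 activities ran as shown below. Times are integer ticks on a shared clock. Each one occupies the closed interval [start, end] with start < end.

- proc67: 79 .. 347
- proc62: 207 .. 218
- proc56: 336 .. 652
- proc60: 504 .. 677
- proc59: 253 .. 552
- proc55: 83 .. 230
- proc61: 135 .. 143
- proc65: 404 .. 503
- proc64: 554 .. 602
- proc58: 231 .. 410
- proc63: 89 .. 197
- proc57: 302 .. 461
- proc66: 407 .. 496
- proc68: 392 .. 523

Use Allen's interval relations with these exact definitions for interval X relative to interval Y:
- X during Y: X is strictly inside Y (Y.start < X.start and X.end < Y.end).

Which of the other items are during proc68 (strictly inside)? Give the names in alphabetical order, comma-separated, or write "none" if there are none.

Target proc68 = [392, 523].
proc55 [83, 230] → before → no.
proc56 [336, 652] → contains → no.
proc57 [302, 461] → overlaps → no.
proc58 [231, 410] → overlaps → no.
proc59 [253, 552] → contains → no.
proc60 [504, 677] → overlapped-by → no.
proc61 [135, 143] → before → no.
proc62 [207, 218] → before → no.
proc63 [89, 197] → before → no.
proc64 [554, 602] → after → no.
proc65 [404, 503] → during → yes.
proc66 [407, 496] → during → yes.
proc67 [79, 347] → before → no.
Result: proc65, proc66.

proc65, proc66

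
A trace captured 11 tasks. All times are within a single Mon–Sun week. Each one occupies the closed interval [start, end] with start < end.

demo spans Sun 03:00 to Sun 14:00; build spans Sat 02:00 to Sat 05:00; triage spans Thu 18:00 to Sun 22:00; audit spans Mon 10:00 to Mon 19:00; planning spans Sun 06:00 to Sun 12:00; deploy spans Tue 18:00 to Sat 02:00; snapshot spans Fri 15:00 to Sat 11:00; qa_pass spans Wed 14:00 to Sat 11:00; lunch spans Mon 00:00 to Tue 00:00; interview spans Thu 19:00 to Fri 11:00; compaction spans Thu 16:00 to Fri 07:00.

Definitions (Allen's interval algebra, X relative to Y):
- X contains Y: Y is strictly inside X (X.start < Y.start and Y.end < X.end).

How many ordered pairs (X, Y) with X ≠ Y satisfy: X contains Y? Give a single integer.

13

Checking all 110 ordered pairs for relation 'contains'; matching pairs in alphabetical order:
(demo, planning): demo contains planning ✓
(deploy, compaction): deploy contains compaction ✓
(deploy, interview): deploy contains interview ✓
(lunch, audit): lunch contains audit ✓
(qa_pass, build): qa_pass contains build ✓
(qa_pass, compaction): qa_pass contains compaction ✓
(qa_pass, interview): qa_pass contains interview ✓
(snapshot, build): snapshot contains build ✓
(triage, build): triage contains build ✓
(triage, demo): triage contains demo ✓
(triage, interview): triage contains interview ✓
(triage, planning): triage contains planning ✓
(triage, snapshot): triage contains snapshot ✓
Count: 13.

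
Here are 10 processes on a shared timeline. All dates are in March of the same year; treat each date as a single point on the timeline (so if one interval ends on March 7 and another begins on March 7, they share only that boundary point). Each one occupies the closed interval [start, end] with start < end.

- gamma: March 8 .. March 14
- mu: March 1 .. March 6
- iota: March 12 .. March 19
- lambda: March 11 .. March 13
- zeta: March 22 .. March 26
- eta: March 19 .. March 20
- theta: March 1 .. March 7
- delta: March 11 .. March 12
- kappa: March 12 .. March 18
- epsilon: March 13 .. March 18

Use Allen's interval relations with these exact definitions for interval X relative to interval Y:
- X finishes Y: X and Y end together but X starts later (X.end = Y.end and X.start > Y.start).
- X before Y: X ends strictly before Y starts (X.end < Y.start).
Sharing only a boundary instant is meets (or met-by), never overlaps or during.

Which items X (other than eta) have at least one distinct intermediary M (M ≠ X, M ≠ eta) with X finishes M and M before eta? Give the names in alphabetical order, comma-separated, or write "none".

epsilon

Target eta = [March 19, March 20].
Intermediaries M with M before eta: delta, epsilon, gamma, kappa, lambda, mu, theta.
Via delta — items with X finishes delta: none.
Via epsilon — items with X finishes epsilon: none.
Via gamma — items with X finishes gamma: none.
Via kappa — items with X finishes kappa: epsilon.
Via lambda — items with X finishes lambda: none.
Via mu — items with X finishes mu: none.
Via theta — items with X finishes theta: none.
Union: epsilon.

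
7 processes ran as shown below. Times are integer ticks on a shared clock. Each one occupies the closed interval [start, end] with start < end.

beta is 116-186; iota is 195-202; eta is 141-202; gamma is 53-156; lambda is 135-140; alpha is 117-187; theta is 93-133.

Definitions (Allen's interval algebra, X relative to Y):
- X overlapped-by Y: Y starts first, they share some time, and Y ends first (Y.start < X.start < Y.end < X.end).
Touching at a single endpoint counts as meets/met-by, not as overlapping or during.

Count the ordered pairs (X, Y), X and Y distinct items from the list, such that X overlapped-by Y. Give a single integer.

8

Checking all 42 ordered pairs for relation 'overlapped-by'; matching pairs in alphabetical order:
(alpha, beta): alpha overlapped-by beta ✓
(alpha, gamma): alpha overlapped-by gamma ✓
(alpha, theta): alpha overlapped-by theta ✓
(beta, gamma): beta overlapped-by gamma ✓
(beta, theta): beta overlapped-by theta ✓
(eta, alpha): eta overlapped-by alpha ✓
(eta, beta): eta overlapped-by beta ✓
(eta, gamma): eta overlapped-by gamma ✓
Count: 8.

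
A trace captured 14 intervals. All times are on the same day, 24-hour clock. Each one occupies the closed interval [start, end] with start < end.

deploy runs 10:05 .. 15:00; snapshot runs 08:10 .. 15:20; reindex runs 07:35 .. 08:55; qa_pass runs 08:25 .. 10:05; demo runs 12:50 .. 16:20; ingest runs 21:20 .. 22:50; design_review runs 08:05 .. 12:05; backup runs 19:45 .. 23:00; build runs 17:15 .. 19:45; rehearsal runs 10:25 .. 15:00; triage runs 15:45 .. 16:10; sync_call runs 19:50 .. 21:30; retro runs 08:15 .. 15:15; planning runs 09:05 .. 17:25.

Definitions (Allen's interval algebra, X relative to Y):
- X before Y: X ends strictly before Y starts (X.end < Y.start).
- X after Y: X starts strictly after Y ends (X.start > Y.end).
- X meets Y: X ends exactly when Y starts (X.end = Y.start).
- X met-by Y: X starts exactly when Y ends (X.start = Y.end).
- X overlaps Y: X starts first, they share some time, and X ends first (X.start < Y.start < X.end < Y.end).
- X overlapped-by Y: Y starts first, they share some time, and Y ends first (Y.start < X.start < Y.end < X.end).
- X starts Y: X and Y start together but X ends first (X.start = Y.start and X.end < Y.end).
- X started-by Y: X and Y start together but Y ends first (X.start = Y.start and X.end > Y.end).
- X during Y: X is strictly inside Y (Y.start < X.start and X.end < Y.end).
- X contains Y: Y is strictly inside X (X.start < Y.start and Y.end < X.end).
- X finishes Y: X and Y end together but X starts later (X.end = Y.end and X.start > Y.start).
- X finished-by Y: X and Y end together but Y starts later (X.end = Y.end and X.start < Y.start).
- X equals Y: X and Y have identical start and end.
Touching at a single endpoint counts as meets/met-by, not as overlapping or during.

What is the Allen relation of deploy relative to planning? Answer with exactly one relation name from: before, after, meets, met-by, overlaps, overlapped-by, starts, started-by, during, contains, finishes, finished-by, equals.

during

deploy = [10:05, 15:00]; planning = [09:05, 17:25].
Compare endpoints: deploy.start > planning.start, deploy.start < planning.end, deploy.end > planning.start, deploy.end < planning.end.
That pattern is 'during'.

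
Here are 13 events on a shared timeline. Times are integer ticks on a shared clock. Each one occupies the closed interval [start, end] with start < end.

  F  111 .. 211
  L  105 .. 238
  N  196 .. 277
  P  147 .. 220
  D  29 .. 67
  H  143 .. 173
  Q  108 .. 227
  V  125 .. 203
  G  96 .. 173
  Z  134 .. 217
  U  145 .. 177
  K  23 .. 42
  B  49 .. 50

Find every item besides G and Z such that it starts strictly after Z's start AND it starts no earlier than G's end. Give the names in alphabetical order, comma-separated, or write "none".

N

Conditions: its start is strictly after Z's start (X.start > 134) AND its start is no earlier than G's end (X.start >= 173).
B: start 49 > 134? ✗; start 49 >= 173? ✗ → no.
D: start 29 > 134? ✗; start 29 >= 173? ✗ → no.
F: start 111 > 134? ✗; start 111 >= 173? ✗ → no.
H: start 143 > 134? ✓; start 143 >= 173? ✗ → no.
K: start 23 > 134? ✗; start 23 >= 173? ✗ → no.
L: start 105 > 134? ✗; start 105 >= 173? ✗ → no.
N: start 196 > 134? ✓; start 196 >= 173? ✓ → yes.
P: start 147 > 134? ✓; start 147 >= 173? ✗ → no.
Q: start 108 > 134? ✗; start 108 >= 173? ✗ → no.
U: start 145 > 134? ✓; start 145 >= 173? ✗ → no.
V: start 125 > 134? ✗; start 125 >= 173? ✗ → no.
Result: N.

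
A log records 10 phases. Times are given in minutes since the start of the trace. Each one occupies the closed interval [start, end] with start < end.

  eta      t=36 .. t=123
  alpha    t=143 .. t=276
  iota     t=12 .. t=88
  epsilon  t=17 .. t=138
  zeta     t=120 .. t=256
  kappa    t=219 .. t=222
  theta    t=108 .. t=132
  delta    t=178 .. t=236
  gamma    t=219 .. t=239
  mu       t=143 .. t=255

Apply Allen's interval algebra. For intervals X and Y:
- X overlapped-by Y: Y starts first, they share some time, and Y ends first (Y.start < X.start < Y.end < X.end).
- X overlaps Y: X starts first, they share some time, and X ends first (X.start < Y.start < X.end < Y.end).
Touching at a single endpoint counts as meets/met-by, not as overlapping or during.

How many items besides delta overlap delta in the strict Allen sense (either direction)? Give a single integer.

Target delta = [t=178, t=236].
alpha [t=143, t=276] → contains → no.
epsilon [t=17, t=138] → before → no.
eta [t=36, t=123] → before → no.
gamma [t=219, t=239] → overlapped-by → counts.
iota [t=12, t=88] → before → no.
kappa [t=219, t=222] → during → no.
mu [t=143, t=255] → contains → no.
theta [t=108, t=132] → before → no.
zeta [t=120, t=256] → contains → no.
Total: 1.

1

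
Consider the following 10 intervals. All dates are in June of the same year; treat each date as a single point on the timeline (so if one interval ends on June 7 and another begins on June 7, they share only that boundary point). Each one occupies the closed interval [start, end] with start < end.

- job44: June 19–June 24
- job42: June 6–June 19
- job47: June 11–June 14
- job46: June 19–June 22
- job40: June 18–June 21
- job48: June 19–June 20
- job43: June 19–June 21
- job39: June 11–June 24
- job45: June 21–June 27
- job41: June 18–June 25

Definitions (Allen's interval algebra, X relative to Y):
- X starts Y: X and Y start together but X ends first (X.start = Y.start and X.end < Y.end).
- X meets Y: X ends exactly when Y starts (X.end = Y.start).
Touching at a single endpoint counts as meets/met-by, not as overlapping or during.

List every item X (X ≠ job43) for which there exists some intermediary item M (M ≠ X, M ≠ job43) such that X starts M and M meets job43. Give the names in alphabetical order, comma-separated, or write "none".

none

Target job43 = [June 19, June 21].
Intermediaries M with M meets job43: job42.
Via job42 — items with X starts job42: none.
Union: none.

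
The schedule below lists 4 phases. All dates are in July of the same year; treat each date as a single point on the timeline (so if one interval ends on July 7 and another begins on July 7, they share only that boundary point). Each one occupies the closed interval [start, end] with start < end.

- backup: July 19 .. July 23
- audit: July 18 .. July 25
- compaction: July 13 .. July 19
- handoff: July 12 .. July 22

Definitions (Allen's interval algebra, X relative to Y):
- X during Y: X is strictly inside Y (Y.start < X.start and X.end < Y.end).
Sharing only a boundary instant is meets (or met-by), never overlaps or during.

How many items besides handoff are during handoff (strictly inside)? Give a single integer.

1

Target handoff = [July 12, July 22].
audit [July 18, July 25] → overlapped-by → no.
backup [July 19, July 23] → overlapped-by → no.
compaction [July 13, July 19] → during → counts.
Total: 1.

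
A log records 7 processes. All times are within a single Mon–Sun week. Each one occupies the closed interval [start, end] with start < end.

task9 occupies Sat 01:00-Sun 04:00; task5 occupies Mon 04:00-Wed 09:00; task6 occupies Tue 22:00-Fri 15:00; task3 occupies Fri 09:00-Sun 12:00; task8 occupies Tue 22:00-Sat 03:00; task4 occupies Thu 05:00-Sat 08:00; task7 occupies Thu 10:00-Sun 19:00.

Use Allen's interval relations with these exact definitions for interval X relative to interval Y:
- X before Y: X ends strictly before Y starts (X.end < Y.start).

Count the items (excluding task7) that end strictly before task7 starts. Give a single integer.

1

Target task7 = [Thu 10:00, Sun 19:00].
task3 [Fri 09:00, Sun 12:00] → during → no.
task4 [Thu 05:00, Sat 08:00] → overlaps → no.
task5 [Mon 04:00, Wed 09:00] → before → counts.
task6 [Tue 22:00, Fri 15:00] → overlaps → no.
task8 [Tue 22:00, Sat 03:00] → overlaps → no.
task9 [Sat 01:00, Sun 04:00] → during → no.
Total: 1.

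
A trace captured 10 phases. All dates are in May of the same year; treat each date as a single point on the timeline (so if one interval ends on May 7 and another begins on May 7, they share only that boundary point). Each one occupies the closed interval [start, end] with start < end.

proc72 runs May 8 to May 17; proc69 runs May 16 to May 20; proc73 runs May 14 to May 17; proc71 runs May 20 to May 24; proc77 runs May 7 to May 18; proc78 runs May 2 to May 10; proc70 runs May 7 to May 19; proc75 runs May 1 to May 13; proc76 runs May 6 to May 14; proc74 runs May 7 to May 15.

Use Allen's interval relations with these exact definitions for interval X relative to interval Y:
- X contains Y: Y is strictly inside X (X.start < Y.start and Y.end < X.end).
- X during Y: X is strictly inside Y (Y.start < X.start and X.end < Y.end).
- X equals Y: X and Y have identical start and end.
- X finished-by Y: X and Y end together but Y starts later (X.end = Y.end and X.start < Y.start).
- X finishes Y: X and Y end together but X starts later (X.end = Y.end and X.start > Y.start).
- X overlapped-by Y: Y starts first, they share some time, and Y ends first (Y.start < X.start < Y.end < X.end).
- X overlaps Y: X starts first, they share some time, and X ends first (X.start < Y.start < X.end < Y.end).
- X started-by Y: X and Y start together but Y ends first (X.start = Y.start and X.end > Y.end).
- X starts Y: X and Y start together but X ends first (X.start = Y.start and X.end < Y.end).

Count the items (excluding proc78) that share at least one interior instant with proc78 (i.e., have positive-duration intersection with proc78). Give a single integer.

6

Target proc78 = [May 2, May 10].
proc69 [May 16, May 20] → after → no.
proc70 [May 7, May 19] → overlapped-by → counts.
proc71 [May 20, May 24] → after → no.
proc72 [May 8, May 17] → overlapped-by → counts.
proc73 [May 14, May 17] → after → no.
proc74 [May 7, May 15] → overlapped-by → counts.
proc75 [May 1, May 13] → contains → counts.
proc76 [May 6, May 14] → overlapped-by → counts.
proc77 [May 7, May 18] → overlapped-by → counts.
Total: 6.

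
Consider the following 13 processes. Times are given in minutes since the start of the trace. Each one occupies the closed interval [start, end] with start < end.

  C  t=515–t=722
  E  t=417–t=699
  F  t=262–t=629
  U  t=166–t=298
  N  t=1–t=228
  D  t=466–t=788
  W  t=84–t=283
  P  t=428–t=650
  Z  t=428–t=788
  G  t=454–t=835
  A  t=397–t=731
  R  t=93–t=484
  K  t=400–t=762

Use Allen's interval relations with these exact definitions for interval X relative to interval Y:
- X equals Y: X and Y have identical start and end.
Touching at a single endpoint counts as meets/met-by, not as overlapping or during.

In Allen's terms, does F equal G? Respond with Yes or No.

No

F = [t=262, t=629], G = [t=454, t=835].
Actual relation of F to G: overlaps.
Asked whether 'equals' holds → No.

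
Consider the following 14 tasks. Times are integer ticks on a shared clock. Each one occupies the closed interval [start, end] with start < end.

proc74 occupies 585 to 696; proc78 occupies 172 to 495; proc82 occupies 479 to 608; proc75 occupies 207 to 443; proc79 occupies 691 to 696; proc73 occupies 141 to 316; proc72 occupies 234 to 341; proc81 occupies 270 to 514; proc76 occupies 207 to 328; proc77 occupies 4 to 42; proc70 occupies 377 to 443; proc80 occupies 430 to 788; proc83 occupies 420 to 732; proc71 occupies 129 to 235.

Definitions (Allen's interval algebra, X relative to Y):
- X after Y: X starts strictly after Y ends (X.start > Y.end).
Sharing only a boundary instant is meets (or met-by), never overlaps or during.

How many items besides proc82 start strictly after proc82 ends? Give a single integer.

1

Target proc82 = [479, 608].
proc70 [377, 443] → before → no.
proc71 [129, 235] → before → no.
proc72 [234, 341] → before → no.
proc73 [141, 316] → before → no.
proc74 [585, 696] → overlapped-by → no.
proc75 [207, 443] → before → no.
proc76 [207, 328] → before → no.
proc77 [4, 42] → before → no.
proc78 [172, 495] → overlaps → no.
proc79 [691, 696] → after → counts.
proc80 [430, 788] → contains → no.
proc81 [270, 514] → overlaps → no.
proc83 [420, 732] → contains → no.
Total: 1.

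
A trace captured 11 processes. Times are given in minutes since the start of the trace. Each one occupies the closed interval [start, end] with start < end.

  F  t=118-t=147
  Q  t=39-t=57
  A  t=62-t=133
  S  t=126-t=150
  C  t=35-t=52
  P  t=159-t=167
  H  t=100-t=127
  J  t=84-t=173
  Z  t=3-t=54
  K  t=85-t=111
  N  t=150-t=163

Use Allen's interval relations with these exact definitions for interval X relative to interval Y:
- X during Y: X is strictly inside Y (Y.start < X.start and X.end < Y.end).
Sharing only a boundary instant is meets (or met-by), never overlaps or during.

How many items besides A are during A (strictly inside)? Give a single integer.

2

Target A = [t=62, t=133].
C [t=35, t=52] → before → no.
F [t=118, t=147] → overlapped-by → no.
H [t=100, t=127] → during → counts.
J [t=84, t=173] → overlapped-by → no.
K [t=85, t=111] → during → counts.
N [t=150, t=163] → after → no.
P [t=159, t=167] → after → no.
Q [t=39, t=57] → before → no.
S [t=126, t=150] → overlapped-by → no.
Z [t=3, t=54] → before → no.
Total: 2.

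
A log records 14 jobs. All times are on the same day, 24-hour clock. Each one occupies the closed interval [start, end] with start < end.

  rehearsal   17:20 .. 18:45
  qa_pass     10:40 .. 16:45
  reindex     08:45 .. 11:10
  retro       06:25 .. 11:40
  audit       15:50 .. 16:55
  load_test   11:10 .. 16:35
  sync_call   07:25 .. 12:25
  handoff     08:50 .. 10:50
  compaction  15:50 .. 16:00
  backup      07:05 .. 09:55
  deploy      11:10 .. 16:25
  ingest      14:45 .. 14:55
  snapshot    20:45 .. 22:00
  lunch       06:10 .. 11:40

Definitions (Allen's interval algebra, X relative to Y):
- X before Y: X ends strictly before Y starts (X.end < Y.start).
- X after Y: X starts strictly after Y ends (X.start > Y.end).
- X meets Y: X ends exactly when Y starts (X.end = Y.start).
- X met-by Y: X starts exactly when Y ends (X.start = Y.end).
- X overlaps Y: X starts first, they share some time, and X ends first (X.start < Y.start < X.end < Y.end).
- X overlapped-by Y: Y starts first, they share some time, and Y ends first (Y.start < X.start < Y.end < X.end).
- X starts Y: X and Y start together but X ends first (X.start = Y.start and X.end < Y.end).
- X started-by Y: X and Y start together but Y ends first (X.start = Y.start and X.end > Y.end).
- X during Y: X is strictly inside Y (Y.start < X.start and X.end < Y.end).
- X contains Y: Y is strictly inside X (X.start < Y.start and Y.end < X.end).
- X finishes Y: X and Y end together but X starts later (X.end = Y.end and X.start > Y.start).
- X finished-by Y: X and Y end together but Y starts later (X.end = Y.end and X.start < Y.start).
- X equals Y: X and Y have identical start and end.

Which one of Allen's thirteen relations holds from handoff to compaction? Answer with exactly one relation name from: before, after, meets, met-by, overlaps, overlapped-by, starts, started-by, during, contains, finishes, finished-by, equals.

handoff = [08:50, 10:50]; compaction = [15:50, 16:00].
Compare endpoints: handoff.start < compaction.start, handoff.start < compaction.end, handoff.end < compaction.start, handoff.end < compaction.end.
That pattern is 'before'.

before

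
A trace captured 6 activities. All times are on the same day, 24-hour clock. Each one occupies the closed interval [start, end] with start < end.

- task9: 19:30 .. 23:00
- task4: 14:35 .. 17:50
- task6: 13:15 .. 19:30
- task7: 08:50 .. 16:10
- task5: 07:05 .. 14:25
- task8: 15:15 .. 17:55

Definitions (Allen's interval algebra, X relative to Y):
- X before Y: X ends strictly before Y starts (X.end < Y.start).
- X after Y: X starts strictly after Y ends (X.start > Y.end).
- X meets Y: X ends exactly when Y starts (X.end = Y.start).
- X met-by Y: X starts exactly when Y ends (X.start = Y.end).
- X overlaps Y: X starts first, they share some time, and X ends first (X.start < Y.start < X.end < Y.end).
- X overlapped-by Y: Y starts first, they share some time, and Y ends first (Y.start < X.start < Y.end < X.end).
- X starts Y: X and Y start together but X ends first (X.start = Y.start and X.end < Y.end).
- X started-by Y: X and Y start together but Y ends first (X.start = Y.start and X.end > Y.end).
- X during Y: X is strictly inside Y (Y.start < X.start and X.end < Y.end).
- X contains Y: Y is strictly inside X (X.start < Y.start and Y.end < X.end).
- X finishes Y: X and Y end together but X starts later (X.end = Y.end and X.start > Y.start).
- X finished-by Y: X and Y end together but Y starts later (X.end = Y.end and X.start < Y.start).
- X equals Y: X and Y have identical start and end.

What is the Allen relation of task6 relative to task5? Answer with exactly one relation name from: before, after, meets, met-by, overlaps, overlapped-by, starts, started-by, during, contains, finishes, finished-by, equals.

overlapped-by

task6 = [13:15, 19:30]; task5 = [07:05, 14:25].
Compare endpoints: task6.start > task5.start, task6.start < task5.end, task6.end > task5.start, task6.end > task5.end.
That pattern is 'overlapped-by'.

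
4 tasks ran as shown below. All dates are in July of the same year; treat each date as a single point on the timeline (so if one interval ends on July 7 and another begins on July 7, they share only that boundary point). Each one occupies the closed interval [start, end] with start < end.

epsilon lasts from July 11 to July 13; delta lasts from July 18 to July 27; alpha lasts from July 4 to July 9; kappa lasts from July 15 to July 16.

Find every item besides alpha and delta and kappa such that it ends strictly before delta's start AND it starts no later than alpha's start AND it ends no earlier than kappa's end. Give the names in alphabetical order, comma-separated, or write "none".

none

Conditions: its end is strictly before delta's start (X.end < July 18) AND its start is no later than alpha's start (X.start <= July 4) AND its end is no earlier than kappa's end (X.end >= July 16).
epsilon: end July 13 < July 18? ✓; start July 11 <= July 4? ✗; end July 13 >= July 16? ✗ → no.
Result: none.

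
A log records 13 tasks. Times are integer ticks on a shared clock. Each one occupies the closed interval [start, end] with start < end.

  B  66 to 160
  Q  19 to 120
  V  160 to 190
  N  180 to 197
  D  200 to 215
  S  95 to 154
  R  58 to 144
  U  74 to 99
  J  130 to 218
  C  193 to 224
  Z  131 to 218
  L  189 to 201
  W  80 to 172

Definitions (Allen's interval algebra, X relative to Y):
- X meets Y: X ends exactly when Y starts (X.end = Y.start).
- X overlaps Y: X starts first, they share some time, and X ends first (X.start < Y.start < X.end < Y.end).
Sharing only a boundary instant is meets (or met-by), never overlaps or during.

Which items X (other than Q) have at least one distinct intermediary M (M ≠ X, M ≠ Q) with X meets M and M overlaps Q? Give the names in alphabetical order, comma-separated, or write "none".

none

Target Q = [19, 120].
Intermediaries M with M overlaps Q: none.
Union: none.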